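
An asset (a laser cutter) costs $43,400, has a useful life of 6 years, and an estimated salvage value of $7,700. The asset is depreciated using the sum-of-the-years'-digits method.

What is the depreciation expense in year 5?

Depreciable base = $43,400 − $7,700 = $35,700.
Sum of the years' digits = 6+5+4+3+2+1 = 21.
Year 1: $35,700 × 6/21 = $10,200. Book value $33,200.
Year 2: $35,700 × 5/21 = $8,500. Book value $24,700.
Year 3: $35,700 × 4/21 = $6,800. Book value $17,900.
Year 4: $35,700 × 3/21 = $5,100. Book value $12,800.
Year 5: $35,700 × 2/21 = $3,400. Book value $9,400.

$3,400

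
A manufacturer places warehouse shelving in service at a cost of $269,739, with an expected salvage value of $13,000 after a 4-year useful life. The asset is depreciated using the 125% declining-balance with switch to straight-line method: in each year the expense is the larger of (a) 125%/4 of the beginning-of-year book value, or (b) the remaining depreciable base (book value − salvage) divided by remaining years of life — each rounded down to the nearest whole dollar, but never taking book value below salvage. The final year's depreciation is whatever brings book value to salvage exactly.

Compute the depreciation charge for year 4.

Depreciable base = $269,739 − $13,000 = $256,739.
Year 1: DB = ⌊$269,739 × 125%/4⌋ = $84,293; SL = ⌊$256,739/4⌋ = $64,184 → take DB $84,293. Book value $185,446.
Year 2: DB = ⌊$185,446 × 125%/4⌋ = $57,951; SL = ⌊$172,446/3⌋ = $57,482 → take DB $57,951. Book value $127,495.
Year 3: DB = ⌊$127,495 × 125%/4⌋ = $39,842; SL = ⌊$114,495/2⌋ = $57,247 → take SL $57,247. Book value $70,248.
Year 4 (final): $70,248 − $13,000 = $57,248. Book value $13,000.

$57,248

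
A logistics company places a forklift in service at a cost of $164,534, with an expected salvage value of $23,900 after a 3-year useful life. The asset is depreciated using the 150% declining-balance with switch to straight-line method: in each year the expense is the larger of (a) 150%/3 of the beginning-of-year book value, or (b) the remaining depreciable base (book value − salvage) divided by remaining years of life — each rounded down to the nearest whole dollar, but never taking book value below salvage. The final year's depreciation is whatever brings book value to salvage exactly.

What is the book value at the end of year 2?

$41,134

Depreciable base = $164,534 − $23,900 = $140,634.
Year 1: DB = ⌊$164,534 × 150%/3⌋ = $82,267; SL = ⌊$140,634/3⌋ = $46,878 → take DB $82,267. Book value $82,267.
Year 2: DB = ⌊$82,267 × 150%/3⌋ = $41,133; SL = ⌊$58,367/2⌋ = $29,183 → take DB $41,133. Book value $41,134.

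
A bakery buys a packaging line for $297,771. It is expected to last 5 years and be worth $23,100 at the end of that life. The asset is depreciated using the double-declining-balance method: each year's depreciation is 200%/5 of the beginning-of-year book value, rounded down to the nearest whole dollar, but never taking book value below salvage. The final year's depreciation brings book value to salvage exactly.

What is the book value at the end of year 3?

Depreciable base = $297,771 − $23,100 = $274,671.
Year 1: ⌊$297,771 × 200%/5⌋ = $119,108. Book value $178,663.
Year 2: ⌊$178,663 × 200%/5⌋ = $71,465. Book value $107,198.
Year 3: ⌊$107,198 × 200%/5⌋ = $42,879. Book value $64,319.

$64,319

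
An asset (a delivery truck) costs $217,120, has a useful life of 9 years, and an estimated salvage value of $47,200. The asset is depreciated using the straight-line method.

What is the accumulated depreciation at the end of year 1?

$18,880

Depreciable base = $217,120 − $47,200 = $169,920.
Annual expense = $169,920 / 9 = $18,880.
End of year 1: book value $198,240.
Accumulated through year 1 = $217,120 − $198,240 = $18,880.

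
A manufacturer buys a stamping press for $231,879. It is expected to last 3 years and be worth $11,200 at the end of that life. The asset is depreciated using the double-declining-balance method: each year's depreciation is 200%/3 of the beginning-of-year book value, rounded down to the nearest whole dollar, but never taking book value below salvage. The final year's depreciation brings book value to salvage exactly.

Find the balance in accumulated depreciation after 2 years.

$206,114

Depreciable base = $231,879 − $11,200 = $220,679.
Year 1: ⌊$231,879 × 200%/3⌋ = $154,586. Book value $77,293.
Year 2: ⌊$77,293 × 200%/3⌋ = $51,528. Book value $25,765.
Accumulated through year 2 = $231,879 − $25,765 = $206,114.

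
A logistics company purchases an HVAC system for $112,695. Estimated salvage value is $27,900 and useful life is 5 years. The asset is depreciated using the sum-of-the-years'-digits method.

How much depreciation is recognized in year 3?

$16,959

Depreciable base = $112,695 − $27,900 = $84,795.
Sum of the years' digits = 5+4+3+2+1 = 15.
Year 1: $84,795 × 5/15 = $28,265. Book value $84,430.
Year 2: $84,795 × 4/15 = $22,612. Book value $61,818.
Year 3: $84,795 × 3/15 = $16,959. Book value $44,859.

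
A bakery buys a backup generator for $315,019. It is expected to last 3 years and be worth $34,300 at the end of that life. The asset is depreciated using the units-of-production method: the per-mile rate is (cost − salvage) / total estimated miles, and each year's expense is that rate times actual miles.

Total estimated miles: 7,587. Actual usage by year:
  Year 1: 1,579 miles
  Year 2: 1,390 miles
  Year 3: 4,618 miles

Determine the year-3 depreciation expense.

$170,866

Depreciable base = $315,019 − $34,300 = $280,719.
Rate = $280,719 / 7,587 miles = $37 per mile.
Year 1: 1,579 × $37 = $58,423. Book value $256,596.
Year 2: 1,390 × $37 = $51,430. Book value $205,166.
Year 3: 4,618 × $37 = $170,866. Book value $34,300.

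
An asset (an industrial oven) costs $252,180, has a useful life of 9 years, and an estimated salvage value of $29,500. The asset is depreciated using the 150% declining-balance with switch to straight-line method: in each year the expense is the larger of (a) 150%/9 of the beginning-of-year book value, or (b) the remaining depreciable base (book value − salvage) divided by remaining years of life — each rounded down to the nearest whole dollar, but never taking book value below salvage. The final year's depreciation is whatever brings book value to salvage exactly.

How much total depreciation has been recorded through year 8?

Depreciable base = $252,180 − $29,500 = $222,680.
Year 1: DB = ⌊$252,180 × 150%/9⌋ = $42,030; SL = ⌊$222,680/9⌋ = $24,742 → take DB $42,030. Book value $210,150.
Year 2: DB = ⌊$210,150 × 150%/9⌋ = $35,025; SL = ⌊$180,650/8⌋ = $22,581 → take DB $35,025. Book value $175,125.
Year 3: DB = ⌊$175,125 × 150%/9⌋ = $29,187; SL = ⌊$145,625/7⌋ = $20,803 → take DB $29,187. Book value $145,938.
Year 4: DB = ⌊$145,938 × 150%/9⌋ = $24,323; SL = ⌊$116,438/6⌋ = $19,406 → take DB $24,323. Book value $121,615.
Year 5: DB = ⌊$121,615 × 150%/9⌋ = $20,269; SL = ⌊$92,115/5⌋ = $18,423 → take DB $20,269. Book value $101,346.
Year 6: DB = ⌊$101,346 × 150%/9⌋ = $16,891; SL = ⌊$71,846/4⌋ = $17,961 → take SL $17,961. Book value $83,385.
Year 7: DB = ⌊$83,385 × 150%/9⌋ = $13,897; SL = ⌊$53,885/3⌋ = $17,961 → take SL $17,961. Book value $65,424.
Year 8: DB = ⌊$65,424 × 150%/9⌋ = $10,904; SL = ⌊$35,924/2⌋ = $17,962 → take SL $17,962. Book value $47,462.
Accumulated through year 8 = $252,180 − $47,462 = $204,718.

$204,718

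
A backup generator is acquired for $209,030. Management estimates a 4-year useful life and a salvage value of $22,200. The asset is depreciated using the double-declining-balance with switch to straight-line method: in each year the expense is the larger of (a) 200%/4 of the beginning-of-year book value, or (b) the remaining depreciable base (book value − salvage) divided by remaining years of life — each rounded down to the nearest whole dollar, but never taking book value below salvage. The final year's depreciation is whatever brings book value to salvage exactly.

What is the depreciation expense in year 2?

Depreciable base = $209,030 − $22,200 = $186,830.
Year 1: DB = ⌊$209,030 × 200%/4⌋ = $104,515; SL = ⌊$186,830/4⌋ = $46,707 → take DB $104,515. Book value $104,515.
Year 2: DB = ⌊$104,515 × 200%/4⌋ = $52,257; SL = ⌊$82,315/3⌋ = $27,438 → take DB $52,257. Book value $52,258.

$52,257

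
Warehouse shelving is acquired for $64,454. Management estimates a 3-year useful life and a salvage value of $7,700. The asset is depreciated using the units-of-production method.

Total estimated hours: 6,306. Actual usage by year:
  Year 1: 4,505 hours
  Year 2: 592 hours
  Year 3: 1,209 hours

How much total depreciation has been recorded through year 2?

$45,873

Depreciable base = $64,454 − $7,700 = $56,754.
Rate = $56,754 / 6,306 hours = $9 per hour.
Year 1: 4,505 × $9 = $40,545. Book value $23,909.
Year 2: 592 × $9 = $5,328. Book value $18,581.
Accumulated through year 2 = $64,454 − $18,581 = $45,873.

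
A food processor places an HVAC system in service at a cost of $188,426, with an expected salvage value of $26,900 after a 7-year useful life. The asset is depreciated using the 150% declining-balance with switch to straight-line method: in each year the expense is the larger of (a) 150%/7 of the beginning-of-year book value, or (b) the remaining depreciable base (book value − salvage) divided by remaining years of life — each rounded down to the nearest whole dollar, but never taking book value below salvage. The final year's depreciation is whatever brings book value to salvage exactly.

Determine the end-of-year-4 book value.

Depreciable base = $188,426 − $26,900 = $161,526.
Year 1: DB = ⌊$188,426 × 150%/7⌋ = $40,377; SL = ⌊$161,526/7⌋ = $23,075 → take DB $40,377. Book value $148,049.
Year 2: DB = ⌊$148,049 × 150%/7⌋ = $31,724; SL = ⌊$121,149/6⌋ = $20,191 → take DB $31,724. Book value $116,325.
Year 3: DB = ⌊$116,325 × 150%/7⌋ = $24,926; SL = ⌊$89,425/5⌋ = $17,885 → take DB $24,926. Book value $91,399.
Year 4: DB = ⌊$91,399 × 150%/7⌋ = $19,585; SL = ⌊$64,499/4⌋ = $16,124 → take DB $19,585. Book value $71,814.

$71,814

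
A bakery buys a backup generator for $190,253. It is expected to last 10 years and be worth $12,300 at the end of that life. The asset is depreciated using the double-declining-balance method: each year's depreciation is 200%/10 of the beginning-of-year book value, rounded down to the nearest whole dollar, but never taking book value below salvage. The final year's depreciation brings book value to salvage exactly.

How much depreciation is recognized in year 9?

$6,384

Depreciable base = $190,253 − $12,300 = $177,953.
Year 1: ⌊$190,253 × 200%/10⌋ = $38,050. Book value $152,203.
Year 2: ⌊$152,203 × 200%/10⌋ = $30,440. Book value $121,763.
Year 3: ⌊$121,763 × 200%/10⌋ = $24,352. Book value $97,411.
Year 4: ⌊$97,411 × 200%/10⌋ = $19,482. Book value $77,929.
Year 5: ⌊$77,929 × 200%/10⌋ = $15,585. Book value $62,344.
Year 6: ⌊$62,344 × 200%/10⌋ = $12,468. Book value $49,876.
Year 7: ⌊$49,876 × 200%/10⌋ = $9,975. Book value $39,901.
Year 8: ⌊$39,901 × 200%/10⌋ = $7,980. Book value $31,921.
Year 9: ⌊$31,921 × 200%/10⌋ = $6,384. Book value $25,537.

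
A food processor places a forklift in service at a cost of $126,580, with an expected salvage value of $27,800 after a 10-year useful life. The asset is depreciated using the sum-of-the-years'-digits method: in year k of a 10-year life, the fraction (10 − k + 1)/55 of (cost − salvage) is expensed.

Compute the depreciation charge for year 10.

Depreciable base = $126,580 − $27,800 = $98,780.
Sum of the years' digits = 10+9+8+7+6+5+4+3+2+1 = 55.
Year 1: $98,780 × 10/55 = $17,960. Book value $108,620.
Year 2: $98,780 × 9/55 = $16,164. Book value $92,456.
Year 3: $98,780 × 8/55 = $14,368. Book value $78,088.
Year 4: $98,780 × 7/55 = $12,572. Book value $65,516.
Year 5: $98,780 × 6/55 = $10,776. Book value $54,740.
Year 6: $98,780 × 5/55 = $8,980. Book value $45,760.
Year 7: $98,780 × 4/55 = $7,184. Book value $38,576.
Year 8: $98,780 × 3/55 = $5,388. Book value $33,188.
Year 9: $98,780 × 2/55 = $3,592. Book value $29,596.
Year 10: $98,780 × 1/55 = $1,796. Book value $27,800.

$1,796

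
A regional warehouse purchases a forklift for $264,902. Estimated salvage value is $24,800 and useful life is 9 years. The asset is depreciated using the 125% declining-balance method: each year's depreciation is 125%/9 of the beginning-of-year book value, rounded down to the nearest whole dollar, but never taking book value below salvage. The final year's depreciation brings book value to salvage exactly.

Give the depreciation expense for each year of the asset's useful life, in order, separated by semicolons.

$36,791; $31,682; $27,281; $23,492; $20,230; $17,420; $15,000; $12,917; $55,289

Depreciable base = $264,902 − $24,800 = $240,102.
Year 1: ⌊$264,902 × 125%/9⌋ = $36,791. Book value $228,111.
Year 2: ⌊$228,111 × 125%/9⌋ = $31,682. Book value $196,429.
Year 3: ⌊$196,429 × 125%/9⌋ = $27,281. Book value $169,148.
Year 4: ⌊$169,148 × 125%/9⌋ = $23,492. Book value $145,656.
Year 5: ⌊$145,656 × 125%/9⌋ = $20,230. Book value $125,426.
Year 6: ⌊$125,426 × 125%/9⌋ = $17,420. Book value $108,006.
Year 7: ⌊$108,006 × 125%/9⌋ = $15,000. Book value $93,006.
Year 8: ⌊$93,006 × 125%/9⌋ = $12,917. Book value $80,089.
Year 9 (final): $80,089 − $24,800 = $55,289. Book value $24,800.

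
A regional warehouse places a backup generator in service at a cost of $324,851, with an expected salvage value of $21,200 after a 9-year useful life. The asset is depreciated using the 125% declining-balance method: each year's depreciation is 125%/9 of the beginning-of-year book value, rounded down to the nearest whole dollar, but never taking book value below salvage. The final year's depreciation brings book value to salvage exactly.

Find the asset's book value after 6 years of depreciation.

$132,448

Depreciable base = $324,851 − $21,200 = $303,651.
Year 1: ⌊$324,851 × 125%/9⌋ = $45,118. Book value $279,733.
Year 2: ⌊$279,733 × 125%/9⌋ = $38,851. Book value $240,882.
Year 3: ⌊$240,882 × 125%/9⌋ = $33,455. Book value $207,427.
Year 4: ⌊$207,427 × 125%/9⌋ = $28,809. Book value $178,618.
Year 5: ⌊$178,618 × 125%/9⌋ = $24,808. Book value $153,810.
Year 6: ⌊$153,810 × 125%/9⌋ = $21,362. Book value $132,448.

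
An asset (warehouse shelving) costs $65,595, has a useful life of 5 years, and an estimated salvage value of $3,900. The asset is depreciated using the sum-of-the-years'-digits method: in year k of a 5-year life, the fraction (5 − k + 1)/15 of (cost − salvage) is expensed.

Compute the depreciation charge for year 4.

Depreciable base = $65,595 − $3,900 = $61,695.
Sum of the years' digits = 5+4+3+2+1 = 15.
Year 1: $61,695 × 5/15 = $20,565. Book value $45,030.
Year 2: $61,695 × 4/15 = $16,452. Book value $28,578.
Year 3: $61,695 × 3/15 = $12,339. Book value $16,239.
Year 4: $61,695 × 2/15 = $8,226. Book value $8,013.

$8,226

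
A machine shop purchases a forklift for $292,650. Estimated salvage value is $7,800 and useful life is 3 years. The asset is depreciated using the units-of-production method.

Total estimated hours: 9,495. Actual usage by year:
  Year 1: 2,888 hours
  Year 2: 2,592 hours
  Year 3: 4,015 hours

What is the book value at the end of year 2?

$128,250

Depreciable base = $292,650 − $7,800 = $284,850.
Rate = $284,850 / 9,495 hours = $30 per hour.
Year 1: 2,888 × $30 = $86,640. Book value $206,010.
Year 2: 2,592 × $30 = $77,760. Book value $128,250.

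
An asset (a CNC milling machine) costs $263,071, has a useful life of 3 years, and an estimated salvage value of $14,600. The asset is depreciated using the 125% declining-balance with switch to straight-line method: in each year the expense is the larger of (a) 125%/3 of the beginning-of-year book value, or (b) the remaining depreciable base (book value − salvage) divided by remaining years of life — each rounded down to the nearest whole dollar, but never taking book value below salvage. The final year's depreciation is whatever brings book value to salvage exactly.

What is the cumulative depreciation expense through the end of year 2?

Depreciable base = $263,071 − $14,600 = $248,471.
Year 1: DB = ⌊$263,071 × 125%/3⌋ = $109,612; SL = ⌊$248,471/3⌋ = $82,823 → take DB $109,612. Book value $153,459.
Year 2: DB = ⌊$153,459 × 125%/3⌋ = $63,941; SL = ⌊$138,859/2⌋ = $69,429 → take SL $69,429. Book value $84,030.
Accumulated through year 2 = $263,071 − $84,030 = $179,041.

$179,041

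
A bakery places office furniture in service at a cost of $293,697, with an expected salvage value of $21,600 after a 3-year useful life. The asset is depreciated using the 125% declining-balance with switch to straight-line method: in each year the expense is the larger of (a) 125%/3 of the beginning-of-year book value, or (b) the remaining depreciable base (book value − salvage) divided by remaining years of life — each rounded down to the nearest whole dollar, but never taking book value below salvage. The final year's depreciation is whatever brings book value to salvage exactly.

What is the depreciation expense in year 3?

Depreciable base = $293,697 − $21,600 = $272,097.
Year 1: DB = ⌊$293,697 × 125%/3⌋ = $122,373; SL = ⌊$272,097/3⌋ = $90,699 → take DB $122,373. Book value $171,324.
Year 2: DB = ⌊$171,324 × 125%/3⌋ = $71,385; SL = ⌊$149,724/2⌋ = $74,862 → take SL $74,862. Book value $96,462.
Year 3 (final): $96,462 − $21,600 = $74,862. Book value $21,600.

$74,862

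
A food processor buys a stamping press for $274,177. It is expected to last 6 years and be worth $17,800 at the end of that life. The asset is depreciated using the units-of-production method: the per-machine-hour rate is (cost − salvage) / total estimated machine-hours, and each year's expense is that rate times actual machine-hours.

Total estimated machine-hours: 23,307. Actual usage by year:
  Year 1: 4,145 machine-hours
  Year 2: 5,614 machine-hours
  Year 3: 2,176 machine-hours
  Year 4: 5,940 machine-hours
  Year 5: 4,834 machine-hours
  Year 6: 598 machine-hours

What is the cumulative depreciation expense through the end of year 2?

$107,349

Depreciable base = $274,177 − $17,800 = $256,377.
Rate = $256,377 / 23,307 machine-hours = $11 per machine-hour.
Year 1: 4,145 × $11 = $45,595. Book value $228,582.
Year 2: 5,614 × $11 = $61,754. Book value $166,828.
Accumulated through year 2 = $274,177 − $166,828 = $107,349.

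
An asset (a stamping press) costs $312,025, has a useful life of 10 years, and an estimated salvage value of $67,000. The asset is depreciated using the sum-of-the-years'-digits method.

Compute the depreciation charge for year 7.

$17,820

Depreciable base = $312,025 − $67,000 = $245,025.
Sum of the years' digits = 10+9+8+7+6+5+4+3+2+1 = 55.
Year 1: $245,025 × 10/55 = $44,550. Book value $267,475.
Year 2: $245,025 × 9/55 = $40,095. Book value $227,380.
Year 3: $245,025 × 8/55 = $35,640. Book value $191,740.
Year 4: $245,025 × 7/55 = $31,185. Book value $160,555.
Year 5: $245,025 × 6/55 = $26,730. Book value $133,825.
Year 6: $245,025 × 5/55 = $22,275. Book value $111,550.
Year 7: $245,025 × 4/55 = $17,820. Book value $93,730.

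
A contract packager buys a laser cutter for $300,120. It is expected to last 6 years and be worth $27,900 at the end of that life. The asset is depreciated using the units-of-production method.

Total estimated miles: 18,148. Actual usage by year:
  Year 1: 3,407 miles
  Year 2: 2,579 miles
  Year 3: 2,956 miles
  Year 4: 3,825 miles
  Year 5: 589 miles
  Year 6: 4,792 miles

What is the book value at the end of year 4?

$108,615

Depreciable base = $300,120 − $27,900 = $272,220.
Rate = $272,220 / 18,148 miles = $15 per mile.
Year 1: 3,407 × $15 = $51,105. Book value $249,015.
Year 2: 2,579 × $15 = $38,685. Book value $210,330.
Year 3: 2,956 × $15 = $44,340. Book value $165,990.
Year 4: 3,825 × $15 = $57,375. Book value $108,615.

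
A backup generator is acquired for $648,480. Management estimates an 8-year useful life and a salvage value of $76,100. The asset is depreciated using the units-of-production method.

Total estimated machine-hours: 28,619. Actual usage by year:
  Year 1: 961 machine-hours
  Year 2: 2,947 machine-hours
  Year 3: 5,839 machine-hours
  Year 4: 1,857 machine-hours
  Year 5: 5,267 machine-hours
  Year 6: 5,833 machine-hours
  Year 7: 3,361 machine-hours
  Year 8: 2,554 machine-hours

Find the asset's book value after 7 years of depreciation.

Depreciable base = $648,480 − $76,100 = $572,380.
Rate = $572,380 / 28,619 machine-hours = $20 per machine-hour.
Year 1: 961 × $20 = $19,220. Book value $629,260.
Year 2: 2,947 × $20 = $58,940. Book value $570,320.
Year 3: 5,839 × $20 = $116,780. Book value $453,540.
Year 4: 1,857 × $20 = $37,140. Book value $416,400.
Year 5: 5,267 × $20 = $105,340. Book value $311,060.
Year 6: 5,833 × $20 = $116,660. Book value $194,400.
Year 7: 3,361 × $20 = $67,220. Book value $127,180.

$127,180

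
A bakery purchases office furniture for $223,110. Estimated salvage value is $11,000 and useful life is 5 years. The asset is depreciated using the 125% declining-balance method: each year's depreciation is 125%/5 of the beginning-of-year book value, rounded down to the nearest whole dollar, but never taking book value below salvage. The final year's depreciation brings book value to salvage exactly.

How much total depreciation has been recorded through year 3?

$128,985

Depreciable base = $223,110 − $11,000 = $212,110.
Year 1: ⌊$223,110 × 125%/5⌋ = $55,777. Book value $167,333.
Year 2: ⌊$167,333 × 125%/5⌋ = $41,833. Book value $125,500.
Year 3: ⌊$125,500 × 125%/5⌋ = $31,375. Book value $94,125.
Accumulated through year 3 = $223,110 − $94,125 = $128,985.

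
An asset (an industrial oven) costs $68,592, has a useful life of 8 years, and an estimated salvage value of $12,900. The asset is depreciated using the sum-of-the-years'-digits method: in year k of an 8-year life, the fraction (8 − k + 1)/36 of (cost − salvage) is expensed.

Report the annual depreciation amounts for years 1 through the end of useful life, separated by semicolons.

$12,376; $10,829; $9,282; $7,735; $6,188; $4,641; $3,094; $1,547

Depreciable base = $68,592 − $12,900 = $55,692.
Sum of the years' digits = 8+7+6+5+4+3+2+1 = 36.
Year 1: $55,692 × 8/36 = $12,376. Book value $56,216.
Year 2: $55,692 × 7/36 = $10,829. Book value $45,387.
Year 3: $55,692 × 6/36 = $9,282. Book value $36,105.
Year 4: $55,692 × 5/36 = $7,735. Book value $28,370.
Year 5: $55,692 × 4/36 = $6,188. Book value $22,182.
Year 6: $55,692 × 3/36 = $4,641. Book value $17,541.
Year 7: $55,692 × 2/36 = $3,094. Book value $14,447.
Year 8: $55,692 × 1/36 = $1,547. Book value $12,900.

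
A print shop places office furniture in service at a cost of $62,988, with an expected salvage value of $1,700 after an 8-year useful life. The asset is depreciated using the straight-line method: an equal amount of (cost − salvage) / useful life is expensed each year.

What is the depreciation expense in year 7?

$7,661

Depreciable base = $62,988 − $1,700 = $61,288.
Annual expense = $61,288 / 8 = $7,661.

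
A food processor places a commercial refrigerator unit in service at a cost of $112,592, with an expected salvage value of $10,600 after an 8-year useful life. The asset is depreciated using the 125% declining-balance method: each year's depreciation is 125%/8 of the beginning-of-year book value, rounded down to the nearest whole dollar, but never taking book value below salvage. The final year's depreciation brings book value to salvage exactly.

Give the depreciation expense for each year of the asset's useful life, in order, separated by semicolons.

$17,592; $14,843; $12,524; $10,567; $8,916; $7,523; $6,347; $23,680

Depreciable base = $112,592 − $10,600 = $101,992.
Year 1: ⌊$112,592 × 125%/8⌋ = $17,592. Book value $95,000.
Year 2: ⌊$95,000 × 125%/8⌋ = $14,843. Book value $80,157.
Year 3: ⌊$80,157 × 125%/8⌋ = $12,524. Book value $67,633.
Year 4: ⌊$67,633 × 125%/8⌋ = $10,567. Book value $57,066.
Year 5: ⌊$57,066 × 125%/8⌋ = $8,916. Book value $48,150.
Year 6: ⌊$48,150 × 125%/8⌋ = $7,523. Book value $40,627.
Year 7: ⌊$40,627 × 125%/8⌋ = $6,347. Book value $34,280.
Year 8 (final): $34,280 − $10,600 = $23,680. Book value $10,600.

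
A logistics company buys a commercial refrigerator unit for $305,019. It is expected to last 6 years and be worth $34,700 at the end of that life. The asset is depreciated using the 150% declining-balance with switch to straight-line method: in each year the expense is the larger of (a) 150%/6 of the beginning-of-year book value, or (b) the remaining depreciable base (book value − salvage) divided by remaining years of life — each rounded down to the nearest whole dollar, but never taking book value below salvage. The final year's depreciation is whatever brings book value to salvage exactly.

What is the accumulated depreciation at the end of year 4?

Depreciable base = $305,019 − $34,700 = $270,319.
Year 1: DB = ⌊$305,019 × 150%/6⌋ = $76,254; SL = ⌊$270,319/6⌋ = $45,053 → take DB $76,254. Book value $228,765.
Year 2: DB = ⌊$228,765 × 150%/6⌋ = $57,191; SL = ⌊$194,065/5⌋ = $38,813 → take DB $57,191. Book value $171,574.
Year 3: DB = ⌊$171,574 × 150%/6⌋ = $42,893; SL = ⌊$136,874/4⌋ = $34,218 → take DB $42,893. Book value $128,681.
Year 4: DB = ⌊$128,681 × 150%/6⌋ = $32,170; SL = ⌊$93,981/3⌋ = $31,327 → take DB $32,170. Book value $96,511.
Accumulated through year 4 = $305,019 − $96,511 = $208,508.

$208,508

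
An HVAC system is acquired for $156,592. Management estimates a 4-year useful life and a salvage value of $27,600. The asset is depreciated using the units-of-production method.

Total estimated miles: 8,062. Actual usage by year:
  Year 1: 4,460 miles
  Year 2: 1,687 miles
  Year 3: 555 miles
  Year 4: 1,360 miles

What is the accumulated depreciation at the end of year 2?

$98,352

Depreciable base = $156,592 − $27,600 = $128,992.
Rate = $128,992 / 8,062 miles = $16 per mile.
Year 1: 4,460 × $16 = $71,360. Book value $85,232.
Year 2: 1,687 × $16 = $26,992. Book value $58,240.
Accumulated through year 2 = $156,592 − $58,240 = $98,352.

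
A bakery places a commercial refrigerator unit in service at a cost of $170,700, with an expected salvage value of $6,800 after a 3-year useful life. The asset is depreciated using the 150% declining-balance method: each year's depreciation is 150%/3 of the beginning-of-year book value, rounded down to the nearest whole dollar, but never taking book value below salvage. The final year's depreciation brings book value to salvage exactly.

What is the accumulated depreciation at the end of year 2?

$128,025

Depreciable base = $170,700 − $6,800 = $163,900.
Year 1: ⌊$170,700 × 150%/3⌋ = $85,350. Book value $85,350.
Year 2: ⌊$85,350 × 150%/3⌋ = $42,675. Book value $42,675.
Accumulated through year 2 = $170,700 − $42,675 = $128,025.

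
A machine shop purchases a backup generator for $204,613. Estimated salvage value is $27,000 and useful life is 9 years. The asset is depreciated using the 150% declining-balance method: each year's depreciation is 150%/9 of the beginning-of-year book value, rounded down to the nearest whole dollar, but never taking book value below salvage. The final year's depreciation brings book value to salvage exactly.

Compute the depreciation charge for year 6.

Depreciable base = $204,613 − $27,000 = $177,613.
Year 1: ⌊$204,613 × 150%/9⌋ = $34,102. Book value $170,511.
Year 2: ⌊$170,511 × 150%/9⌋ = $28,418. Book value $142,093.
Year 3: ⌊$142,093 × 150%/9⌋ = $23,682. Book value $118,411.
Year 4: ⌊$118,411 × 150%/9⌋ = $19,735. Book value $98,676.
Year 5: ⌊$98,676 × 150%/9⌋ = $16,446. Book value $82,230.
Year 6: ⌊$82,230 × 150%/9⌋ = $13,705. Book value $68,525.

$13,705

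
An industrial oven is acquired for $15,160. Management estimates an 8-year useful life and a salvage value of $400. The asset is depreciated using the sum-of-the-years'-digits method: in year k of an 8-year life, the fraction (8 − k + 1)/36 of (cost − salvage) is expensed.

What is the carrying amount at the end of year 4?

Depreciable base = $15,160 − $400 = $14,760.
Sum of the years' digits = 8+7+6+5+4+3+2+1 = 36.
Year 1: $14,760 × 8/36 = $3,280. Book value $11,880.
Year 2: $14,760 × 7/36 = $2,870. Book value $9,010.
Year 3: $14,760 × 6/36 = $2,460. Book value $6,550.
Year 4: $14,760 × 5/36 = $2,050. Book value $4,500.

$4,500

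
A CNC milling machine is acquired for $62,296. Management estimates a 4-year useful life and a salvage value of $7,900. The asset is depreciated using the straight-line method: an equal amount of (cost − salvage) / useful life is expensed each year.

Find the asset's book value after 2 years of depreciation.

Depreciable base = $62,296 − $7,900 = $54,396.
Annual expense = $54,396 / 4 = $13,599.
End of year 1: book value $48,697.
End of year 2: book value $35,098.

$35,098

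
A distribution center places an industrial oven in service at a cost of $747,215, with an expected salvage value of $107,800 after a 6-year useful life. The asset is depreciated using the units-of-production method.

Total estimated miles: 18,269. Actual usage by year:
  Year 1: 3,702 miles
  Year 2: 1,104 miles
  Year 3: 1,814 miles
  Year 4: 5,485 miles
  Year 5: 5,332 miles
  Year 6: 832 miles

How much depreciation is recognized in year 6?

Depreciable base = $747,215 − $107,800 = $639,415.
Rate = $639,415 / 18,269 miles = $35 per mile.
Year 1: 3,702 × $35 = $129,570. Book value $617,645.
Year 2: 1,104 × $35 = $38,640. Book value $579,005.
Year 3: 1,814 × $35 = $63,490. Book value $515,515.
Year 4: 5,485 × $35 = $191,975. Book value $323,540.
Year 5: 5,332 × $35 = $186,620. Book value $136,920.
Year 6: 832 × $35 = $29,120. Book value $107,800.

$29,120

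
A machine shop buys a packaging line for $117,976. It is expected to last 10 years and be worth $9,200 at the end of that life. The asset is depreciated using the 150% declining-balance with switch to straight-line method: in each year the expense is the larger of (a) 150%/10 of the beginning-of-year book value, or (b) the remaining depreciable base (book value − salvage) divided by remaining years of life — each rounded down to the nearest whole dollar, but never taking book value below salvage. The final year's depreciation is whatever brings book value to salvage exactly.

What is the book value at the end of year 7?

$35,090

Depreciable base = $117,976 − $9,200 = $108,776.
Year 1: DB = ⌊$117,976 × 150%/10⌋ = $17,696; SL = ⌊$108,776/10⌋ = $10,877 → take DB $17,696. Book value $100,280.
Year 2: DB = ⌊$100,280 × 150%/10⌋ = $15,042; SL = ⌊$91,080/9⌋ = $10,120 → take DB $15,042. Book value $85,238.
Year 3: DB = ⌊$85,238 × 150%/10⌋ = $12,785; SL = ⌊$76,038/8⌋ = $9,504 → take DB $12,785. Book value $72,453.
Year 4: DB = ⌊$72,453 × 150%/10⌋ = $10,867; SL = ⌊$63,253/7⌋ = $9,036 → take DB $10,867. Book value $61,586.
Year 5: DB = ⌊$61,586 × 150%/10⌋ = $9,237; SL = ⌊$52,386/6⌋ = $8,731 → take DB $9,237. Book value $52,349.
Year 6: DB = ⌊$52,349 × 150%/10⌋ = $7,852; SL = ⌊$43,149/5⌋ = $8,629 → take SL $8,629. Book value $43,720.
Year 7: DB = ⌊$43,720 × 150%/10⌋ = $6,558; SL = ⌊$34,520/4⌋ = $8,630 → take SL $8,630. Book value $35,090.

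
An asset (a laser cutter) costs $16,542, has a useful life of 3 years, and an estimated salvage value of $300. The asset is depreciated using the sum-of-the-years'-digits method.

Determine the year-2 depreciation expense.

Depreciable base = $16,542 − $300 = $16,242.
Sum of the years' digits = 3+2+1 = 6.
Year 1: $16,242 × 3/6 = $8,121. Book value $8,421.
Year 2: $16,242 × 2/6 = $5,414. Book value $3,007.

$5,414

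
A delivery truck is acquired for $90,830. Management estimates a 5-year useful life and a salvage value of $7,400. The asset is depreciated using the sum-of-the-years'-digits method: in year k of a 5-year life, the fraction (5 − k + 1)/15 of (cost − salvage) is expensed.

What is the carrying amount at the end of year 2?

Depreciable base = $90,830 − $7,400 = $83,430.
Sum of the years' digits = 5+4+3+2+1 = 15.
Year 1: $83,430 × 5/15 = $27,810. Book value $63,020.
Year 2: $83,430 × 4/15 = $22,248. Book value $40,772.

$40,772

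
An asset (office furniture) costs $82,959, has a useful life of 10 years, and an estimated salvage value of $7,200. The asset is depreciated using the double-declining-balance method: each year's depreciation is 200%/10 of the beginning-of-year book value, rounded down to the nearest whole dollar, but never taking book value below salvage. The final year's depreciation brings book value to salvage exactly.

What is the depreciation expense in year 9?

$2,784

Depreciable base = $82,959 − $7,200 = $75,759.
Year 1: ⌊$82,959 × 200%/10⌋ = $16,591. Book value $66,368.
Year 2: ⌊$66,368 × 200%/10⌋ = $13,273. Book value $53,095.
Year 3: ⌊$53,095 × 200%/10⌋ = $10,619. Book value $42,476.
Year 4: ⌊$42,476 × 200%/10⌋ = $8,495. Book value $33,981.
Year 5: ⌊$33,981 × 200%/10⌋ = $6,796. Book value $27,185.
Year 6: ⌊$27,185 × 200%/10⌋ = $5,437. Book value $21,748.
Year 7: ⌊$21,748 × 200%/10⌋ = $4,349. Book value $17,399.
Year 8: ⌊$17,399 × 200%/10⌋ = $3,479. Book value $13,920.
Year 9: ⌊$13,920 × 200%/10⌋ = $2,784. Book value $11,136.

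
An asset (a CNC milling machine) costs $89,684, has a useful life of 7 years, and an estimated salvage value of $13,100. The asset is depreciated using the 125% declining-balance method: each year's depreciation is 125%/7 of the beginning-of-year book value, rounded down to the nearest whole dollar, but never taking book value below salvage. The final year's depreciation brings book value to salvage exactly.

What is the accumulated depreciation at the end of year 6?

$62,132

Depreciable base = $89,684 − $13,100 = $76,584.
Year 1: ⌊$89,684 × 125%/7⌋ = $16,015. Book value $73,669.
Year 2: ⌊$73,669 × 125%/7⌋ = $13,155. Book value $60,514.
Year 3: ⌊$60,514 × 125%/7⌋ = $10,806. Book value $49,708.
Year 4: ⌊$49,708 × 125%/7⌋ = $8,876. Book value $40,832.
Year 5: ⌊$40,832 × 125%/7⌋ = $7,291. Book value $33,541.
Year 6: ⌊$33,541 × 125%/7⌋ = $5,989. Book value $27,552.
Accumulated through year 6 = $89,684 − $27,552 = $62,132.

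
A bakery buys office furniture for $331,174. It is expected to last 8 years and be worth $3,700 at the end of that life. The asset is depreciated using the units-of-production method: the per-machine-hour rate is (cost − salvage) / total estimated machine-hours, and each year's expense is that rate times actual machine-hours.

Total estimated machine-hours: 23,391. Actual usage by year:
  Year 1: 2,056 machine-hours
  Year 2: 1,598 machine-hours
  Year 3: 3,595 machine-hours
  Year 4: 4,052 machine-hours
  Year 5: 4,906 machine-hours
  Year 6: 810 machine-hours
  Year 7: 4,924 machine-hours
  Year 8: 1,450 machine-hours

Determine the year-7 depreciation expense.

$68,936

Depreciable base = $331,174 − $3,700 = $327,474.
Rate = $327,474 / 23,391 machine-hours = $14 per machine-hour.
Year 1: 2,056 × $14 = $28,784. Book value $302,390.
Year 2: 1,598 × $14 = $22,372. Book value $280,018.
Year 3: 3,595 × $14 = $50,330. Book value $229,688.
Year 4: 4,052 × $14 = $56,728. Book value $172,960.
Year 5: 4,906 × $14 = $68,684. Book value $104,276.
Year 6: 810 × $14 = $11,340. Book value $92,936.
Year 7: 4,924 × $14 = $68,936. Book value $24,000.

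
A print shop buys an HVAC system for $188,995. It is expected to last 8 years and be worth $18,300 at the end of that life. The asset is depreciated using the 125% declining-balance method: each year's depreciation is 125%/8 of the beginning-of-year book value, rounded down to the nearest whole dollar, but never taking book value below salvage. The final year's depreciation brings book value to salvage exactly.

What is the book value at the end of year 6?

Depreciable base = $188,995 − $18,300 = $170,695.
Year 1: ⌊$188,995 × 125%/8⌋ = $29,530. Book value $159,465.
Year 2: ⌊$159,465 × 125%/8⌋ = $24,916. Book value $134,549.
Year 3: ⌊$134,549 × 125%/8⌋ = $21,023. Book value $113,526.
Year 4: ⌊$113,526 × 125%/8⌋ = $17,738. Book value $95,788.
Year 5: ⌊$95,788 × 125%/8⌋ = $14,966. Book value $80,822.
Year 6: ⌊$80,822 × 125%/8⌋ = $12,628. Book value $68,194.

$68,194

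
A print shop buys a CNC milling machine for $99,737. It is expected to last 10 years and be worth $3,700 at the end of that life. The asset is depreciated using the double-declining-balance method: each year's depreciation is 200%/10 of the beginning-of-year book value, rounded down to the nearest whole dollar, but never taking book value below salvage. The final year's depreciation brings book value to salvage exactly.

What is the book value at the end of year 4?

$40,853

Depreciable base = $99,737 − $3,700 = $96,037.
Year 1: ⌊$99,737 × 200%/10⌋ = $19,947. Book value $79,790.
Year 2: ⌊$79,790 × 200%/10⌋ = $15,958. Book value $63,832.
Year 3: ⌊$63,832 × 200%/10⌋ = $12,766. Book value $51,066.
Year 4: ⌊$51,066 × 200%/10⌋ = $10,213. Book value $40,853.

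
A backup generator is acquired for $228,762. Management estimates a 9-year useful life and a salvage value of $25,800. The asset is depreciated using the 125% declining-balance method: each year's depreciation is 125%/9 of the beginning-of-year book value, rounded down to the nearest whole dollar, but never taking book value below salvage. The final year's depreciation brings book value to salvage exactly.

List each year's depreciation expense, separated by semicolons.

$31,772; $27,359; $23,559; $20,287; $17,470; $15,043; $12,954; $11,155; $43,363

Depreciable base = $228,762 − $25,800 = $202,962.
Year 1: ⌊$228,762 × 125%/9⌋ = $31,772. Book value $196,990.
Year 2: ⌊$196,990 × 125%/9⌋ = $27,359. Book value $169,631.
Year 3: ⌊$169,631 × 125%/9⌋ = $23,559. Book value $146,072.
Year 4: ⌊$146,072 × 125%/9⌋ = $20,287. Book value $125,785.
Year 5: ⌊$125,785 × 125%/9⌋ = $17,470. Book value $108,315.
Year 6: ⌊$108,315 × 125%/9⌋ = $15,043. Book value $93,272.
Year 7: ⌊$93,272 × 125%/9⌋ = $12,954. Book value $80,318.
Year 8: ⌊$80,318 × 125%/9⌋ = $11,155. Book value $69,163.
Year 9 (final): $69,163 − $25,800 = $43,363. Book value $25,800.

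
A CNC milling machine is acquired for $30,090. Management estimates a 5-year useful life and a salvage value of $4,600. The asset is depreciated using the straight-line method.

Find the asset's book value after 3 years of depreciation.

$14,796

Depreciable base = $30,090 − $4,600 = $25,490.
Annual expense = $25,490 / 5 = $5,098.
End of year 1: book value $24,992.
End of year 2: book value $19,894.
End of year 3: book value $14,796.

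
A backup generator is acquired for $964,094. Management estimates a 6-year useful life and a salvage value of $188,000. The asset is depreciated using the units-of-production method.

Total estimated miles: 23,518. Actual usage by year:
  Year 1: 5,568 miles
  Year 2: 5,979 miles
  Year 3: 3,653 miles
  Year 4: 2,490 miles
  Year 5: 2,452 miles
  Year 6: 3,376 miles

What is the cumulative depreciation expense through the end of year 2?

$381,051

Depreciable base = $964,094 − $188,000 = $776,094.
Rate = $776,094 / 23,518 miles = $33 per mile.
Year 1: 5,568 × $33 = $183,744. Book value $780,350.
Year 2: 5,979 × $33 = $197,307. Book value $583,043.
Accumulated through year 2 = $964,094 − $583,043 = $381,051.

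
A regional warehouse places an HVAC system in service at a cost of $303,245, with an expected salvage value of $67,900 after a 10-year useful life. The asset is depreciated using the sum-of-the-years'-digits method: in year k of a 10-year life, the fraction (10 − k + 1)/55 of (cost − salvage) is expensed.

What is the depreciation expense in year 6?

Depreciable base = $303,245 − $67,900 = $235,345.
Sum of the years' digits = 10+9+8+7+6+5+4+3+2+1 = 55.
Year 1: $235,345 × 10/55 = $42,790. Book value $260,455.
Year 2: $235,345 × 9/55 = $38,511. Book value $221,944.
Year 3: $235,345 × 8/55 = $34,232. Book value $187,712.
Year 4: $235,345 × 7/55 = $29,953. Book value $157,759.
Year 5: $235,345 × 6/55 = $25,674. Book value $132,085.
Year 6: $235,345 × 5/55 = $21,395. Book value $110,690.

$21,395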